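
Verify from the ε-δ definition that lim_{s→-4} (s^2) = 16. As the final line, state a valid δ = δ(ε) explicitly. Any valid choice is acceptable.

δ = min(1, ε/9)

Let ε > 0 be given. We seek δ > 0 with 0 < |s + 4| < δ ⇒ |s^2 − 16| < ε.
Factor: s^2 − 16 = (s + 4)(s - 4), so |s^2 − 16| = |s + 4|·|s - 4|.
Impose δ ≤ 1 so that |s| < 5; then |s - 4| ≤ 9.
Hence |s^2 − 16| ≤ 9|s + 4|, which is < ε once |s + 4| < ε/9.
Take δ = min(1, ε/9). If 0 < |s + 4| < δ then both bounds hold and |s^2 − 16| ≤ 9|s + 4| < 9·(ε/9) = ε.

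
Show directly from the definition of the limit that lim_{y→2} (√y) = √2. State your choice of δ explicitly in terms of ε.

δ = min(2, √2·ε)

Fix ε > 0. We want δ > 0 such that 0 < |y − 2| < δ implies |√y − √2| < ε.
Multiplying by the conjugate, |√y − √2| = |y − 2|/(√y + √2).
Restrict δ ≤ 2 so that |y − 2| < 2 forces y > 0, and then √y + √2 > √2.
Hence |√y − √2| < |y − 2|/√2, which is < ε once |y − 2| < √2·ε.
Take δ = min(2, √2·ε). If 0 < |y − 2| < δ then y > 0 and |√y − √2| < |y − 2|/√2 < ε.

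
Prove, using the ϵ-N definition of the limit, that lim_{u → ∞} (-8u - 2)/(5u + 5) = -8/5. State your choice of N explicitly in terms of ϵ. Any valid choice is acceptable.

Let ϵ > 0. We seek N > 0 such that u > N implies |(-8u - 2)/(5u + 5) + 8/5| < ϵ.
(-8u - 2)/(5u + 5) + 8/5 = (5(-8u - 2) − (-8)(5u + 5)) / (5(5u + 5)) = 30/(5(5u + 5)).
For u > 0 we have 5u + 5 > 5u, so |(-8u - 2)/(5u + 5) + 8/5| = 30/(5(5u + 5)) < 30/(5·5u) = (6/5)/u.
Thus |(-8u - 2)/(5u + 5) + 8/5| < ϵ whenever u > (6/5)/ϵ.
Take N = (6/5)/ϵ. If u > N then |(-8u - 2)/(5u + 5) + 8/5| < (6/5)/u < ϵ.

N = (6/5)/ϵ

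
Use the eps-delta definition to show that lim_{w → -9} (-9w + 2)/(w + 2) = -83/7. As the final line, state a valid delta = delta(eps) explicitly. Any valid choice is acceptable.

Let eps > 0 be given. We want delta > 0 with 0 < |w + 9| < delta ⇒ |(-9w + 2)/(w + 2) + 83/7| < eps.
Combining over a common denominator, (-9w + 2)/(w + 2) + 83/7 = [(-9w + 2)·(-7) − 83·(w + 2)] / [(-7)·(w + 2)] = -20(w + 9) / ((-7)(w + 2)).
So |(-9w + 2)/(w + 2) + 83/7| = 20|w + 9| / (7·|w + 2|).
Restrict delta ≤ 7/2. Then |w + 9| < 7/2 gives |w + 2| = |(w + 9) + (-7)| ≥ 7 − 7/2 = 7/2.
Hence |(-9w + 2)/(w + 2) + 83/7| < 20|w + 9|/(7·(7/2)) = (40/49)|w + 9|, which is < eps once |w + 9| < (49/40)eps.
Take delta = min(7/2, (49/40)eps). Then 0 < |w + 9| < delta forces both bounds, so |(-9w + 2)/(w + 2) + 83/7| < eps.

delta = min(7/2, (49/40)eps)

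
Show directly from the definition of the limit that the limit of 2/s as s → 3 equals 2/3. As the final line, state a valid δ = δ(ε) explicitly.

Fix ε > 0. We seek δ > 0 such that 0 < |s − 3| < δ implies |2/s − (2/3)| < ε.
|2/s − (2/3)| = 2·|3 − s|/(3·|s|) = 2|s − 3|/(3|s|).
Restrict δ ≤ 3/2. Then |s − 3| < 3/2 gives |s| > 3/2, so 3|s| > 9/2.
Then |2/s − (2/3)| < 2|s − 3|/(9/2), which is < ε when |s − 3| < (9/4)ε.
Take δ = min(3/2, (9/4)ε). Then 0 < |s − 3| < δ gives both |s − 3| < 3/2 and |s − 3| < (9/4)ε, so |2/s − (2/3)| < ε.

δ = min(3/2, (9/4)ε)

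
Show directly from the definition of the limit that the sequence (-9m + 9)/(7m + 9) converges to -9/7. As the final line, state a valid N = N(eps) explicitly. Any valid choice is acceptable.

N = (144/49)/eps

Fix eps > 0. For m ≥ 1, |(-9m + 9)/(7m + 9) + 9/7| = |144|/(7(7m + 9)) = 144/(7(7m + 9)).
Since 7m + 9 ≥ 7m for m ≥ 1, this is ≤ 144/(7·7m) = (144/49)/m.
So |(-9m + 9)/(7m + 9) + 9/7| < eps whenever m > (144/49)/eps.
Take N = (144/49)/eps. If m > N then |(-9m + 9)/(7m + 9) + 9/7| ≤ (144/49)/m < eps.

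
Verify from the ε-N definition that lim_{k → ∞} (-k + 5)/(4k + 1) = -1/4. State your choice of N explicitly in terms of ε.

N = (21/16)/ε

Let ε > 0 be given. For k ≥ 1, |(-k + 5)/(4k + 1) + 1/4| = |21|/(4(4k + 1)) = 21/(4(4k + 1)).
Since 4k + 1 ≥ 4k for k ≥ 1, this is ≤ 21/(4·4k) = (21/16)/k.
So |(-k + 5)/(4k + 1) + 1/4| < ε whenever k > (21/16)/ε.
Take N = (21/16)/ε. If k > N then |(-k + 5)/(4k + 1) + 1/4| ≤ (21/16)/k < ε.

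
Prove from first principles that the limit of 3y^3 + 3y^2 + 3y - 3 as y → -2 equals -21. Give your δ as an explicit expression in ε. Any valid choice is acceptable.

δ = min(1, ε/45)

Let ε > 0. We want δ > 0 such that 0 < |y + 2| < δ implies |(3y^3 + 3y^2 + 3y - 3) + 21| < ε.
(3y^3 + 3y^2 + 3y - 3) + 21 = 3y^3 + 3y^2 + 3y + 18 = (y + 2)(3y^2 - 3y + 9).
So |(3y^3 + 3y^2 + 3y - 3) + 21| = |y + 2|·|3y^2 - 3y + 9|.
Require δ ≤ 1. Then |y + 2| < 1 gives |y| < 3, and by the triangle inequality |3y^2 - 3y + 9| ≤ 3·3^2 + 3·3 + 9 = 45.
Hence |(3y^3 + 3y^2 + 3y - 3) + 21| ≤ 45|y + 2| < ε provided |y + 2| < ε/45.
Take δ = min(1, ε/45). Then 0 < |y + 2| < δ gives both |y + 2| < 1 and |y + 2| < ε/45, so |(3y^3 + 3y^2 + 3y - 3) + 21| < ε.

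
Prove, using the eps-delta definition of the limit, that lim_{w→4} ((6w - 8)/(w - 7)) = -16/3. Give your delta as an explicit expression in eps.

Let eps > 0 be given. We want delta > 0 with 0 < |w − 4| < delta ⇒ |(6w - 8)/(w - 7) + 16/3| < eps.
Combining over a common denominator, (6w - 8)/(w - 7) + 16/3 = [(6w - 8)·(-3) − 16·(w - 7)] / [(-3)·(w - 7)] = -34(w − 4) / ((-3)(w - 7)).
So |(6w - 8)/(w - 7) + 16/3| = 34|w − 4| / (3·|w − 7|).
Restrict delta ≤ 3/2. Then |w − 4| < 3/2 gives |w − 7| = |(w − 4) + (-3)| ≥ 3 − 3/2 = 3/2.
Hence |(6w - 8)/(w - 7) + 16/3| < 34|w − 4|/(3·(3/2)) = (68/9)|w − 4|, which is < eps once |w − 4| < (9/68)eps.
Take delta = min(3/2, (9/68)eps). Then 0 < |w − 4| < delta forces both bounds, so |(6w - 8)/(w - 7) + 16/3| < eps.

delta = min(3/2, (9/68)eps)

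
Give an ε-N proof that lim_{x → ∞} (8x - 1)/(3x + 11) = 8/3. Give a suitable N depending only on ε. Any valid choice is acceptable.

Fix ε > 0. We seek N > 0 such that x > N implies |(8x - 1)/(3x + 11) − (8/3)| < ε.
(8x - 1)/(3x + 11) − (8/3) = (3(8x - 1) − 8(3x + 11)) / (3(3x + 11)) = -91/(3(3x + 11)).
For x > 0 we have 3x + 11 > 3x, so |(8x - 1)/(3x + 11) − (8/3)| = 91/(3(3x + 11)) < 91/(3·3x) = (91/9)/x.
Thus |(8x - 1)/(3x + 11) − (8/3)| < ε whenever x > (91/9)/ε.
Take N = (91/9)/ε. If x > N then |(8x - 1)/(3x + 11) − (8/3)| < (91/9)/x < ε.

N = (91/9)/ε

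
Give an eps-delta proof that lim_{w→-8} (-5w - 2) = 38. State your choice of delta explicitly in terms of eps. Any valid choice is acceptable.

Let eps > 0 be given. We need delta > 0 so that 0 < |w + 8| < delta implies |(-5w - 2) − 38| < eps.
Since (-5w - 2) − 38 = -5(w + 8), we have |(-5w - 2) − 38| = 5|w + 8|.
So 5|w + 8| < eps exactly when |w + 8| < eps/5.
Take delta = eps/5. If 0 < |w + 8| < delta then |(-5w - 2) − 38| = 5|w + 8| < 5·(eps/5) = eps.

delta = eps/5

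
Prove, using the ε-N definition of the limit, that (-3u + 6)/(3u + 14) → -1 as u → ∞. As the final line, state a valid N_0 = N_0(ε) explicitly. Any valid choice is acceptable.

N_0 = (20/3)/ε

Let ε > 0. We seek N_0 > 0 such that u > N_0 implies |(-3u + 6)/(3u + 14) + 1| < ε.
(-3u + 6)/(3u + 14) + 1 = (3(-3u + 6) − (-3)(3u + 14)) / (3(3u + 14)) = 60/(3(3u + 14)).
For u > 0 we have 3u + 14 > 3u, so |(-3u + 6)/(3u + 14) + 1| = 60/(3(3u + 14)) < 60/(3·3u) = (20/3)/u.
Thus |(-3u + 6)/(3u + 14) + 1| < ε whenever u > (20/3)/ε.
Take N_0 = (20/3)/ε. If u > N_0 then |(-3u + 6)/(3u + 14) + 1| < (20/3)/u < ε.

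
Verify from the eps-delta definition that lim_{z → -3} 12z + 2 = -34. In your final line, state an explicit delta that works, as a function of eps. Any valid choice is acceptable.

Suppose eps > 0. We need delta > 0 so that 0 < |z + 3| < delta implies |(12z + 2) + 34| < eps.
Since (12z + 2) + 34 = 12(z + 3), we have |(12z + 2) + 34| = 12|z + 3|.
Thus it suffices that |z + 3| < eps/12.
Choosing delta = eps/12 gives |(12z + 2) + 34| = 12|z + 3| < eps whenever |z + 3| < delta.

delta = eps/12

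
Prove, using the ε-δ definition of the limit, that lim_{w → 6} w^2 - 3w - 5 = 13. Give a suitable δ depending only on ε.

Let ε > 0. We want δ > 0 such that 0 < |w − 6| < δ implies |(w^2 - 3w - 5) − 13| < ε.
(w^2 - 3w - 5) − 13 = w^2 - 3w - 18 = (w − 6)(w + 3).
So |(w^2 - 3w - 5) − 13| = |w − 6|·|w + 3|.
Require δ ≤ 1. Then |w − 6| < 1 gives |w| < 7, and by the triangle inequality |w + 3| ≤ 7 + 3 = 10.
Hence |(w^2 - 3w - 5) − 13| ≤ 10|w − 6| < ε provided |w − 6| < ε/10.
Take δ = min(1, ε/10). Then 0 < |w − 6| < δ gives both |w − 6| < 1 and |w − 6| < ε/10, so |(w^2 - 3w - 5) − 13| < ε.

δ = min(1, ε/10)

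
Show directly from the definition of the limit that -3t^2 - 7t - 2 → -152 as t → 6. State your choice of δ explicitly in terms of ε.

Suppose ε > 0. We want δ > 0 such that 0 < |t − 6| < δ implies |(-3t^2 - 7t - 2) + 152| < ε.
(-3t^2 - 7t - 2) + 152 = -3t^2 - 7t + 150 = (t − 6)(-3t - 25).
So |(-3t^2 - 7t - 2) + 152| = |t − 6|·|-3t - 25|.
Assume first that |t − 6| < 2, so |t| < 8. Then |-3t - 25| ≤ 3·8 + 25 = 49.
Hence |(-3t^2 - 7t - 2) + 152| ≤ 49|t − 6| < ε provided |t − 6| < ε/49.
Choosing δ = min(2, ε/49) ensures both conditions, hence |(-3t^2 - 7t - 2) + 152| < ε.

δ = min(2, ε/49)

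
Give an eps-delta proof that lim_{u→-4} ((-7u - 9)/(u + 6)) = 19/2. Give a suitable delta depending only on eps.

delta = min(1, (2/33)eps)

Suppose eps > 0. We want delta > 0 with 0 < |u + 4| < delta ⇒ |(-7u - 9)/(u + 6) − (19/2)| < eps.
Combining over a common denominator, (-7u - 9)/(u + 6) − (19/2) = [(-7u - 9)·2 − 19·(u + 6)] / [2·(u + 6)] = -33(u + 4) / (2(u + 6)).
So |(-7u - 9)/(u + 6) − (19/2)| = 33|u + 4| / (2·|u + 6|).
Restrict delta ≤ 1. Then |u + 4| < 1 gives |u + 6| = |(u + 4) + 2| ≥ 2 − 1 = 1.
Hence |(-7u - 9)/(u + 6) − (19/2)| < 33|u + 4|/(2·1) = (33/2)|u + 4|, which is < eps once |u + 4| < (2/33)eps.
Take delta = min(1, (2/33)eps). Then 0 < |u + 4| < delta forces both bounds, so |(-7u - 9)/(u + 6) − (19/2)| < eps.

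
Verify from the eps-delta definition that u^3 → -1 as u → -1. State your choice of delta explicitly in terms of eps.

Suppose eps > 0. We seek delta > 0 with 0 < |u + 1| < delta ⇒ |u^3 + 1| < eps.
Factor: u^3 + 1 = (u + 1)(u^2 - u + 1), so |u^3 + 1| = |u + 1|·|u^2 - u + 1|.
Impose delta ≤ 2 so that |u| < 3; then |u^2 - u + 1| ≤ 13.
Hence |u^3 + 1| ≤ 13|u + 1|, which is < eps once |u + 1| < eps/13.
Take delta = min(2, eps/13). If 0 < |u + 1| < delta then both bounds hold and |u^3 + 1| ≤ 13|u + 1| < 13·(eps/13) = eps.

delta = min(2, eps/13)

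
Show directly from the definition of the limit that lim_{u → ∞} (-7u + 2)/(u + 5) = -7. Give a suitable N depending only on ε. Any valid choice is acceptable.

N = 37/ε

Fix ε > 0. We seek N > 0 such that u > N implies |(-7u + 2)/(u + 5) + 7| < ε.
(-7u + 2)/(u + 5) + 7 = ((-7u + 2) − (-7)(u + 5)) / ((u + 5)) = 37/((u + 5)).
For u > 0 we have u + 5 > u, so |(-7u + 2)/(u + 5) + 7| = 37/((u + 5)) < 37/(u) = 37/u.
Thus |(-7u + 2)/(u + 5) + 7| < ε whenever u > 37/ε.
Take N = 37/ε. If u > N then |(-7u + 2)/(u + 5) + 7| < 37/u < ε.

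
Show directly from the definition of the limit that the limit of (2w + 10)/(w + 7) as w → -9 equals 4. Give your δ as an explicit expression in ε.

Let ε > 0. We want δ > 0 with 0 < |w + 9| < δ ⇒ |(2w + 10)/(w + 7) − 4| < ε.
Combining over a common denominator, (2w + 10)/(w + 7) − 4 = [(2w + 10)·(-2) − (-8)·(w + 7)] / [(-2)·(w + 7)] = 4(w + 9) / ((-2)(w + 7)).
So |(2w + 10)/(w + 7) − 4| = 4|w + 9| / (2·|w + 7|).
Require δ ≤ 1, so |w + 7| ≥ |-2| − |w + 9| > 2 − 1 = 1.
Hence |(2w + 10)/(w + 7) − 4| < 4|w + 9|/(2·1) = 2|w + 9|, which is < ε once |w + 9| < (1/2)ε.
Take δ = min(1, (1/2)ε). Then 0 < |w + 9| < δ forces both bounds, so |(2w + 10)/(w + 7) − 4| < ε.

δ = min(1, (1/2)ε)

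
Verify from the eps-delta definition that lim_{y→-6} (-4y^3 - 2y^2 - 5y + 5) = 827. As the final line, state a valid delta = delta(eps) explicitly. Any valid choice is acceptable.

delta = min(2, eps/569)

Let eps > 0. We want delta > 0 such that 0 < |y + 6| < delta implies |(-4y^3 - 2y^2 - 5y + 5) − 827| < eps.
(-4y^3 - 2y^2 - 5y + 5) − 827 = -4y^3 - 2y^2 - 5y - 822 = (y + 6)(-4y^2 + 22y - 137).
So |(-4y^3 - 2y^2 - 5y + 5) − 827| = |y + 6|·|-4y^2 + 22y - 137|.
Require delta ≤ 2. Then |y + 6| < 2 gives |y| < 8, and by the triangle inequality |-4y^2 + 22y - 137| ≤ 4·8^2 + 22·8 + 137 = 569.
Hence |(-4y^3 - 2y^2 - 5y + 5) − 827| ≤ 569|y + 6| < eps provided |y + 6| < eps/569.
Take delta = min(2, eps/569). Then 0 < |y + 6| < delta gives both |y + 6| < 2 and |y + 6| < eps/569, so |(-4y^3 - 2y^2 - 5y + 5) − 827| < eps.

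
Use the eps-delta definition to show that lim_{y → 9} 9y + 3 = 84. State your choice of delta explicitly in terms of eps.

delta = eps/9

Let eps > 0 be given. We need delta > 0 so that 0 < |y − 9| < delta implies |(9y + 3) − 84| < eps.
|(9y + 3) − 84| = |9y - 81| = 9|y − 9|.
So 9|y − 9| < eps exactly when |y − 9| < eps/9.
Take delta = eps/9. If 0 < |y − 9| < delta then |(9y + 3) − 84| = 9|y − 9| < 9·(eps/9) = eps.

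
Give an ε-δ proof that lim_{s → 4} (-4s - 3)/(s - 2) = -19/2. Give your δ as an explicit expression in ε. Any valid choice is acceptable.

δ = min(1, (2/11)ε)

Suppose ε > 0. We want δ > 0 with 0 < |s − 4| < δ ⇒ |(-4s - 3)/(s - 2) + 19/2| < ε.
Combining over a common denominator, (-4s - 3)/(s - 2) + 19/2 = [(-4s - 3)·2 − (-19)·(s - 2)] / [2·(s - 2)] = 11(s − 4) / (2(s - 2)).
So |(-4s - 3)/(s - 2) + 19/2| = 11|s − 4| / (2·|s − 2|).
Restrict δ ≤ 1. Then |s − 4| < 1 gives |s − 2| = |(s − 4) + 2| ≥ 2 − 1 = 1.
Hence |(-4s - 3)/(s - 2) + 19/2| < 11|s − 4|/(2·1) = (11/2)|s − 4|, which is < ε once |s − 4| < (2/11)ε.
Take δ = min(1, (2/11)ε). Then 0 < |s − 4| < δ forces both bounds, so |(-4s - 3)/(s - 2) + 19/2| < ε.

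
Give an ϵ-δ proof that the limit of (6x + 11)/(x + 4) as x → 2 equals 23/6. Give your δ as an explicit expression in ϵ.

Fix ϵ > 0. We want δ > 0 with 0 < |x − 2| < δ ⇒ |(6x + 11)/(x + 4) − (23/6)| < ϵ.
Combining over a common denominator, (6x + 11)/(x + 4) − (23/6) = [(6x + 11)·6 − 23·(x + 4)] / [6·(x + 4)] = 13(x − 2) / (6(x + 4)).
So |(6x + 11)/(x + 4) − (23/6)| = 13|x − 2| / (6·|x + 4|).
Require δ ≤ 3, so |x + 4| ≥ |6| − |x − 2| > 6 − 3 = 3.
Hence |(6x + 11)/(x + 4) − (23/6)| < 13|x − 2|/(6·3) = (13/18)|x − 2|, which is < ϵ once |x − 2| < (18/13)ϵ.
Take δ = min(3, (18/13)ϵ). Then 0 < |x − 2| < δ forces both bounds, so |(6x + 11)/(x + 4) − (23/6)| < ϵ.

δ = min(3, (18/13)ϵ)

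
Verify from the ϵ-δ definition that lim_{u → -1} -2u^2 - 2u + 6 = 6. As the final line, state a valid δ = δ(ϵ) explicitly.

Let ϵ > 0 be given. We want δ > 0 such that 0 < |u + 1| < δ implies |(-2u^2 - 2u + 6) − 6| < ϵ.
(-2u^2 - 2u + 6) − 6 = -2u^2 - 2u = (u + 1)(-2u).
So |(-2u^2 - 2u + 6) − 6| = |u + 1|·|-2u|.
Require δ ≤ 1. Then |u + 1| < 1 gives |u| < 2, and by the triangle inequality |-2u| ≤ 2·2 = 4.
Hence |(-2u^2 - 2u + 6) − 6| ≤ 4|u + 1| < ϵ provided |u + 1| < ϵ/4.
Take δ = min(1, ϵ/4). Then 0 < |u + 1| < δ gives both |u + 1| < 1 and |u + 1| < ϵ/4, so |(-2u^2 - 2u + 6) − 6| < ϵ.

δ = min(1, ϵ/4)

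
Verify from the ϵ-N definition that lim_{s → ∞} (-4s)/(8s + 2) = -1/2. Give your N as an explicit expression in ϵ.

N = (1/8)/ϵ

Fix ϵ > 0. We seek N > 0 such that s > N implies |(-4s)/(8s + 2) + 1/2| < ϵ.
(-4s)/(8s + 2) + 1/2 = (8(-4s) − (-4)(8s + 2)) / (8(8s + 2)) = 8/(8(8s + 2)).
For s > 0 we have 8s + 2 > 8s, so |(-4s)/(8s + 2) + 1/2| = 8/(8(8s + 2)) < 8/(8·8s) = (1/8)/s.
Thus |(-4s)/(8s + 2) + 1/2| < ϵ whenever s > (1/8)/ϵ.
Take N = (1/8)/ϵ. If s > N then |(-4s)/(8s + 2) + 1/2| < (1/8)/s < ϵ.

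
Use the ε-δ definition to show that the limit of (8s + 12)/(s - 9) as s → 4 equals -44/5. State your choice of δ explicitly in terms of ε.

Let ε > 0 be given. We want δ > 0 with 0 < |s − 4| < δ ⇒ |(8s + 12)/(s - 9) + 44/5| < ε.
Combining over a common denominator, (8s + 12)/(s - 9) + 44/5 = [(8s + 12)·(-5) − 44·(s - 9)] / [(-5)·(s - 9)] = -84(s − 4) / ((-5)(s - 9)).
So |(8s + 12)/(s - 9) + 44/5| = 84|s − 4| / (5·|s − 9|).
Restrict δ ≤ 5/2. Then |s − 4| < 5/2 gives |s − 9| = |(s − 4) + (-5)| ≥ 5 − 5/2 = 5/2.
Hence |(8s + 12)/(s - 9) + 44/5| < 84|s − 4|/(5·(5/2)) = (168/25)|s − 4|, which is < ε once |s − 4| < (25/168)ε.
Take δ = min(5/2, (25/168)ε). Then 0 < |s − 4| < δ forces both bounds, so |(8s + 12)/(s - 9) + 44/5| < ε.

δ = min(5/2, (25/168)ε)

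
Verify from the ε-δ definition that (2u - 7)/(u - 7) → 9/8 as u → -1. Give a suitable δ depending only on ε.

δ = min(4, (32/7)ε)

Let ε > 0. We want δ > 0 with 0 < |u + 1| < δ ⇒ |(2u - 7)/(u - 7) − (9/8)| < ε.
Combining over a common denominator, (2u - 7)/(u - 7) − (9/8) = [(2u - 7)·(-8) − (-9)·(u - 7)] / [(-8)·(u - 7)] = -7(u + 1) / ((-8)(u - 7)).
So |(2u - 7)/(u - 7) − (9/8)| = 7|u + 1| / (8·|u − 7|).
Require δ ≤ 4, so |u − 7| ≥ |-8| − |u + 1| > 8 − 4 = 4.
Hence |(2u - 7)/(u - 7) − (9/8)| < 7|u + 1|/(8·4) = (7/32)|u + 1|, which is < ε once |u + 1| < (32/7)ε.
Take δ = min(4, (32/7)ε). Then 0 < |u + 1| < δ forces both bounds, so |(2u - 7)/(u - 7) − (9/8)| < ε.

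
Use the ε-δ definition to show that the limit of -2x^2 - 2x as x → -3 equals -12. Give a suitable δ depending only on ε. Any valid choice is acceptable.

Let ε > 0. We want δ > 0 such that 0 < |x + 3| < δ implies |(-2x^2 - 2x) + 12| < ε.
(-2x^2 - 2x) + 12 = -2x^2 - 2x + 12 = (x + 3)(-2x + 4).
So |(-2x^2 - 2x) + 12| = |x + 3|·|-2x + 4|.
Assume first that |x + 3| < 1, so |x| < 4. Then |-2x + 4| ≤ 2·4 + 4 = 12.
Hence |(-2x^2 - 2x) + 12| ≤ 12|x + 3| < ε provided |x + 3| < ε/12.
Take δ = min(1, ε/12). Then 0 < |x + 3| < δ gives both |x + 3| < 1 and |x + 3| < ε/12, so |(-2x^2 - 2x) + 12| < ε.

δ = min(1, ε/12)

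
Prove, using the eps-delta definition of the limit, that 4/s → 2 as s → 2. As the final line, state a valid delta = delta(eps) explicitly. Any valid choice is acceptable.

delta = min(1, (1/2)eps)

Fix eps > 0. We seek delta > 0 such that 0 < |s − 2| < delta implies |4/s − 2| < eps.
|4/s − 2| = 4·|2 − s|/(2·|s|) = 4|s − 2|/(2|s|).
Require delta ≤ 1 so that |s| > 2 − 1 = 1, hence 2|s| > 2.
Then |4/s − 2| < 4|s − 2|/2, which is < eps when |s − 2| < (1/2)eps.
Take delta = min(1, (1/2)eps). Then 0 < |s − 2| < delta gives both |s − 2| < 1 and |s − 2| < (1/2)eps, so |4/s − 2| < eps.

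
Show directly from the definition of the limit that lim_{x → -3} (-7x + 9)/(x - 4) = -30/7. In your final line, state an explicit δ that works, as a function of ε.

δ = min(7/2, (49/38)ε)

Suppose ε > 0. We want δ > 0 with 0 < |x + 3| < δ ⇒ |(-7x + 9)/(x - 4) + 30/7| < ε.
Combining over a common denominator, (-7x + 9)/(x - 4) + 30/7 = [(-7x + 9)·(-7) − 30·(x - 4)] / [(-7)·(x - 4)] = 19(x + 3) / ((-7)(x - 4)).
So |(-7x + 9)/(x - 4) + 30/7| = 19|x + 3| / (7·|x − 4|).
Restrict δ ≤ 7/2. Then |x + 3| < 7/2 gives |x − 4| = |(x + 3) + (-7)| ≥ 7 − 7/2 = 7/2.
Hence |(-7x + 9)/(x - 4) + 30/7| < 19|x + 3|/(7·(7/2)) = (38/49)|x + 3|, which is < ε once |x + 3| < (49/38)ε.
Take δ = min(7/2, (49/38)ε). Then 0 < |x + 3| < δ forces both bounds, so |(-7x + 9)/(x - 4) + 30/7| < ε.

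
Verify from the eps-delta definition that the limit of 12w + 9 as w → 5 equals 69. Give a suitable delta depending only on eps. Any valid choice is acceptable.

Let eps > 0. We need delta > 0 so that 0 < |w − 5| < delta implies |(12w + 9) − 69| < eps.
Since (12w + 9) − 69 = 12(w − 5), we have |(12w + 9) − 69| = 12|w − 5|.
So 12|w − 5| < eps exactly when |w − 5| < eps/12.
Take delta = eps/12. If 0 < |w − 5| < delta then |(12w + 9) − 69| = 12|w − 5| < 12·(eps/12) = eps.

delta = eps/12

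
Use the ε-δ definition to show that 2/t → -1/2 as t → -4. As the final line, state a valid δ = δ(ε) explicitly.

δ = min(2, 4ε)

Let ε > 0. We seek δ > 0 such that 0 < |t + 4| < δ implies |2/t + 1/2| < ε.
|2/t + 1/2| = 2·|-4 − t|/(4·|t|) = 2|t + 4|/(4|t|).
Require δ ≤ 2 so that |t| > 4 − 2 = 2, hence 4|t| > 8.
Then |2/t + 1/2| < 2|t + 4|/8, which is < ε when |t + 4| < 4ε.
Take δ = min(2, 4ε). Then 0 < |t + 4| < δ gives both |t + 4| < 2 and |t + 4| < 4ε, so |2/t + 1/2| < ε.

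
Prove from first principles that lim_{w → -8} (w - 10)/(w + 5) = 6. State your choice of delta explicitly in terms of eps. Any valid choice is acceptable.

Let eps > 0. We want delta > 0 with 0 < |w + 8| < delta ⇒ |(w - 10)/(w + 5) − 6| < eps.
Combining over a common denominator, (w - 10)/(w + 5) − 6 = [(w - 10)·(-3) − (-18)·(w + 5)] / [(-3)·(w + 5)] = 15(w + 8) / ((-3)(w + 5)).
So |(w - 10)/(w + 5) − 6| = 15|w + 8| / (3·|w + 5|).
Require delta ≤ 3/2, so |w + 5| ≥ |-3| − |w + 8| > 3 − 3/2 = 3/2.
Hence |(w - 10)/(w + 5) − 6| < 15|w + 8|/(3·(3/2)) = (10/3)|w + 8|, which is < eps once |w + 8| < (3/10)eps.
Take delta = min(3/2, (3/10)eps). Then 0 < |w + 8| < delta forces both bounds, so |(w - 10)/(w + 5) − 6| < eps.

delta = min(3/2, (3/10)eps)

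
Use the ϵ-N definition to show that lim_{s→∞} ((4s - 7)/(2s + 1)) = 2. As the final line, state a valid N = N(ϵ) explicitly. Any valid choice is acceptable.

Fix ϵ > 0. We seek N > 0 such that s > N implies |(4s - 7)/(2s + 1) − 2| < ϵ.
(4s - 7)/(2s + 1) − 2 = (2(4s - 7) − 4(2s + 1)) / (2(2s + 1)) = -18/(2(2s + 1)).
For s > 0 we have 2s + 1 > 2s, so |(4s - 7)/(2s + 1) − 2| = 18/(2(2s + 1)) < 18/(2·2s) = (9/2)/s.
Thus |(4s - 7)/(2s + 1) − 2| < ϵ whenever s > (9/2)/ϵ.
Take N = (9/2)/ϵ. If s > N then |(4s - 7)/(2s + 1) − 2| < (9/2)/s < ϵ.

N = (9/2)/ϵ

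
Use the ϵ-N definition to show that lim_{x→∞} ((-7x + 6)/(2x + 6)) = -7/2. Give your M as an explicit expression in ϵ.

Fix ϵ > 0. We seek M > 0 such that x > M implies |(-7x + 6)/(2x + 6) + 7/2| < ϵ.
(-7x + 6)/(2x + 6) + 7/2 = (2(-7x + 6) − (-7)(2x + 6)) / (2(2x + 6)) = 54/(2(2x + 6)).
For x > 0 we have 2x + 6 > 2x, so |(-7x + 6)/(2x + 6) + 7/2| = 54/(2(2x + 6)) < 54/(2·2x) = (27/2)/x.
Thus |(-7x + 6)/(2x + 6) + 7/2| < ϵ whenever x > (27/2)/ϵ.
Take M = (27/2)/ϵ. If x > M then |(-7x + 6)/(2x + 6) + 7/2| < (27/2)/x < ϵ.

M = (27/2)/ϵ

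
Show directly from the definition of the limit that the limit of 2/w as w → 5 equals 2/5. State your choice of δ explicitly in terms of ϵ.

δ = min(5/2, (25/4)ϵ)

Suppose ϵ > 0. We seek δ > 0 such that 0 < |w − 5| < δ implies |2/w − (2/5)| < ϵ.
|2/w − (2/5)| = 2·|5 − w|/(5·|w|) = 2|w − 5|/(5|w|).
Restrict δ ≤ 5/2. Then |w − 5| < 5/2 gives |w| > 5/2, so 5|w| > 25/2.
Then |2/w − (2/5)| < 2|w − 5|/(25/2), which is < ϵ when |w − 5| < (25/4)ϵ.
Take δ = min(5/2, (25/4)ϵ). Then 0 < |w − 5| < δ gives both |w − 5| < 5/2 and |w − 5| < (25/4)ϵ, so |2/w − (2/5)| < ϵ.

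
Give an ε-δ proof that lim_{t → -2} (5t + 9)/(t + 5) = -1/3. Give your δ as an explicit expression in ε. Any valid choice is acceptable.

Suppose ε > 0. We want δ > 0 with 0 < |t + 2| < δ ⇒ |(5t + 9)/(t + 5) + 1/3| < ε.
Combining over a common denominator, (5t + 9)/(t + 5) + 1/3 = [(5t + 9)·3 − (-1)·(t + 5)] / [3·(t + 5)] = 16(t + 2) / (3(t + 5)).
So |(5t + 9)/(t + 5) + 1/3| = 16|t + 2| / (3·|t + 5|).
Require δ ≤ 3/2, so |t + 5| ≥ |3| − |t + 2| > 3 − 3/2 = 3/2.
Hence |(5t + 9)/(t + 5) + 1/3| < 16|t + 2|/(3·(3/2)) = (32/9)|t + 2|, which is < ε once |t + 2| < (9/32)ε.
Take δ = min(3/2, (9/32)ε). Then 0 < |t + 2| < δ forces both bounds, so |(5t + 9)/(t + 5) + 1/3| < ε.

δ = min(3/2, (9/32)ε)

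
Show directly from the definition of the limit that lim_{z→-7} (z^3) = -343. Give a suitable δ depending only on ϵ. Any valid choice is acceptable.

Let ϵ > 0 be given. We seek δ > 0 with 0 < |z + 7| < δ ⇒ |z^3 + 343| < ϵ.
Factor: z^3 + 343 = (z + 7)(z^2 - 7z + 49), so |z^3 + 343| = |z + 7|·|z^2 - 7z + 49|.
Impose δ ≤ 2 so that |z| < 9; then |z^2 - 7z + 49| ≤ 193.
Hence |z^3 + 343| ≤ 193|z + 7|, which is < ϵ once |z + 7| < ϵ/193.
Take δ = min(2, ϵ/193). If 0 < |z + 7| < δ then both bounds hold and |z^3 + 343| ≤ 193|z + 7| < 193·(ϵ/193) = ϵ.

δ = min(2, ϵ/193)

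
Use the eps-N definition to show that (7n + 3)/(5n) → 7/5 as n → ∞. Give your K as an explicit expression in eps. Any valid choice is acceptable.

K = (3/5)/eps

Suppose eps > 0. For n ≥ 1, |(7n + 3)/(5n) − (7/5)| = |15|/(5(5n)) = 15/(5(5n)).
Since 5n ≥ 5n for n ≥ 1, this is ≤ 15/(5·5n) = (3/5)/n.
So |(7n + 3)/(5n) − (7/5)| < eps whenever n > (3/5)/eps.
Take K = (3/5)/eps. If n > K then |(7n + 3)/(5n) − (7/5)| ≤ (3/5)/n < eps.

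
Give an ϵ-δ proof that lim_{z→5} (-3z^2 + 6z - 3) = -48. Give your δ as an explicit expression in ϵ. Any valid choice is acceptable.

δ = min(1, ϵ/27)

Fix ϵ > 0. We want δ > 0 such that 0 < |z − 5| < δ implies |(-3z^2 + 6z - 3) + 48| < ϵ.
(-3z^2 + 6z - 3) + 48 = -3z^2 + 6z + 45 = (z − 5)(-3z - 9).
So |(-3z^2 + 6z - 3) + 48| = |z − 5|·|-3z - 9|.
Assume first that |z − 5| < 1, so |z| < 6. Then |-3z - 9| ≤ 3·6 + 9 = 27.
Hence |(-3z^2 + 6z - 3) + 48| ≤ 27|z − 5| < ϵ provided |z − 5| < ϵ/27.
Take δ = min(1, ϵ/27). Then 0 < |z − 5| < δ gives both |z − 5| < 1 and |z − 5| < ϵ/27, so |(-3z^2 + 6z - 3) + 48| < ϵ.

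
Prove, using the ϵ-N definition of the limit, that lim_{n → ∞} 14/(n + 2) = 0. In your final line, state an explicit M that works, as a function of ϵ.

Suppose ϵ > 0. For n ≥ 1, |14/(n + 2) − 0| = 14/(n + 2) ≤ 14/n.
We need 14/n < ϵ, i.e. n > 14/ϵ.
Take M = 14/ϵ. If n > M then |14/(n + 2)| ≤ 14/n < ϵ.

M = 14/ϵ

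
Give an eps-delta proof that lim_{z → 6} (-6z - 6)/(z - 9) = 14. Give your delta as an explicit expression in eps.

delta = min(3/2, (3/40)eps)

Let eps > 0. We want delta > 0 with 0 < |z − 6| < delta ⇒ |(-6z - 6)/(z - 9) − 14| < eps.
Combining over a common denominator, (-6z - 6)/(z - 9) − 14 = [(-6z - 6)·(-3) − (-42)·(z - 9)] / [(-3)·(z - 9)] = 60(z − 6) / ((-3)(z - 9)).
So |(-6z - 6)/(z - 9) − 14| = 60|z − 6| / (3·|z − 9|).
Restrict delta ≤ 3/2. Then |z − 6| < 3/2 gives |z − 9| = |(z − 6) + (-3)| ≥ 3 − 3/2 = 3/2.
Hence |(-6z - 6)/(z - 9) − 14| < 60|z − 6|/(3·(3/2)) = (40/3)|z − 6|, which is < eps once |z − 6| < (3/40)eps.
Take delta = min(3/2, (3/40)eps). Then 0 < |z − 6| < delta forces both bounds, so |(-6z - 6)/(z - 9) − 14| < eps.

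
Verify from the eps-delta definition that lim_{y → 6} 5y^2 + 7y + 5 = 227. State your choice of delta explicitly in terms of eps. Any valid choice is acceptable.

delta = min(1, eps/72)

Let eps > 0. We want delta > 0 such that 0 < |y − 6| < delta implies |(5y^2 + 7y + 5) − 227| < eps.
(5y^2 + 7y + 5) − 227 = 5y^2 + 7y - 222 = (y − 6)(5y + 37).
So |(5y^2 + 7y + 5) − 227| = |y − 6|·|5y + 37|.
Assume first that |y − 6| < 1, so |y| < 7. Then |5y + 37| ≤ 5·7 + 37 = 72.
Hence |(5y^2 + 7y + 5) − 227| ≤ 72|y − 6| < eps provided |y − 6| < eps/72.
Choosing delta = min(1, eps/72) ensures both conditions, hence |(5y^2 + 7y + 5) − 227| < eps.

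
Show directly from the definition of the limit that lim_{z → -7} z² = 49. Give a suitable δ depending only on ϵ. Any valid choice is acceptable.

Let ϵ > 0 be given. We seek δ > 0 with 0 < |z + 7| < δ ⇒ |z² − 49| < ϵ.
Factor: z² − 49 = (z + 7)(z - 7), so |z² − 49| = |z + 7|·|z - 7|.
Impose δ ≤ 1 so that |z| < 8; then |z - 7| ≤ 15.
Hence |z² − 49| ≤ 15|z + 7|, which is < ϵ once |z + 7| < ϵ/15.
Take δ = min(1, ϵ/15). If 0 < |z + 7| < δ then both bounds hold and |z² − 49| ≤ 15|z + 7| < 15·(ϵ/15) = ϵ.

δ = min(1, ϵ/15)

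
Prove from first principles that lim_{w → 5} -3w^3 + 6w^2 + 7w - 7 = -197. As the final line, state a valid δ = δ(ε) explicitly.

δ = min(1, ε/200)

Fix ε > 0. We want δ > 0 such that 0 < |w − 5| < δ implies |(-3w^3 + 6w^2 + 7w - 7) + 197| < ε.
(-3w^3 + 6w^2 + 7w - 7) + 197 = -3w^3 + 6w^2 + 7w + 190 = (w − 5)(-3w^2 - 9w - 38).
So |(-3w^3 + 6w^2 + 7w - 7) + 197| = |w − 5|·|-3w^2 - 9w - 38|.
Require δ ≤ 1. Then |w − 5| < 1 gives |w| < 6, and by the triangle inequality |-3w^2 - 9w - 38| ≤ 3·6^2 + 9·6 + 38 = 200.
Hence |(-3w^3 + 6w^2 + 7w - 7) + 197| ≤ 200|w − 5| < ε provided |w − 5| < ε/200.
Take δ = min(1, ε/200). Then 0 < |w − 5| < δ gives both |w − 5| < 1 and |w − 5| < ε/200, so |(-3w^3 + 6w^2 + 7w - 7) + 197| < ε.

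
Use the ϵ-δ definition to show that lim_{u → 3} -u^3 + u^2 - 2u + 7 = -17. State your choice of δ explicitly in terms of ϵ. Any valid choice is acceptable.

Let ϵ > 0 be given. We want δ > 0 such that 0 < |u − 3| < δ implies |(-u^3 + u^2 - 2u + 7) + 17| < ϵ.
(-u^3 + u^2 - 2u + 7) + 17 = -u^3 + u^2 - 2u + 24 = (u − 3)(-u^2 - 2u - 8).
So |(-u^3 + u^2 - 2u + 7) + 17| = |u − 3|·|-u^2 - 2u - 8|.
Assume first that |u − 3| < 1, so |u| < 4. Then |-u^2 - 2u - 8| ≤ 4^2 + 2·4 + 8 = 32.
Hence |(-u^3 + u^2 - 2u + 7) + 17| ≤ 32|u − 3| < ϵ provided |u − 3| < ϵ/32.
Choosing δ = min(1, ϵ/32) ensures both conditions, hence |(-u^3 + u^2 - 2u + 7) + 17| < ϵ.

δ = min(1, ϵ/32)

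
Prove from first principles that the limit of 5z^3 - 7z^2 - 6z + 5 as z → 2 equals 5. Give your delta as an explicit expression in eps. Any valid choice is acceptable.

delta = min(1, eps/54)

Let eps > 0. We want delta > 0 such that 0 < |z − 2| < delta implies |(5z^3 - 7z^2 - 6z + 5) − 5| < eps.
(5z^3 - 7z^2 - 6z + 5) − 5 = 5z^3 - 7z^2 - 6z = (z − 2)(5z^2 + 3z).
So |(5z^3 - 7z^2 - 6z + 5) − 5| = |z − 2|·|5z^2 + 3z|.
Require delta ≤ 1. Then |z − 2| < 1 gives |z| < 3, and by the triangle inequality |5z^2 + 3z| ≤ 5·3^2 + 3·3 = 54.
Hence |(5z^3 - 7z^2 - 6z + 5) − 5| ≤ 54|z − 2| < eps provided |z − 2| < eps/54.
Take delta = min(1, eps/54). Then 0 < |z − 2| < delta gives both |z − 2| < 1 and |z − 2| < eps/54, so |(5z^3 - 7z^2 - 6z + 5) − 5| < eps.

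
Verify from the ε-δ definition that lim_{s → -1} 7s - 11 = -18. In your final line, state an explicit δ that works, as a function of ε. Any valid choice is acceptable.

Fix ε > 0. We need δ > 0 so that 0 < |s + 1| < δ implies |(7s - 11) + 18| < ε.
Since (7s - 11) + 18 = 7(s + 1), we have |(7s - 11) + 18| = 7|s + 1|.
So 7|s + 1| < ε exactly when |s + 1| < ε/7.
Choosing δ = ε/7 gives |(7s - 11) + 18| = 7|s + 1| < ε whenever |s + 1| < δ.

δ = ε/7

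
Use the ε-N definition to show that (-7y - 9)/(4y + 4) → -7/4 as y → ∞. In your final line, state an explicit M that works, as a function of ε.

M = (1/2)/ε

Suppose ε > 0. We seek M > 0 such that y > M implies |(-7y - 9)/(4y + 4) + 7/4| < ε.
(-7y - 9)/(4y + 4) + 7/4 = (4(-7y - 9) − (-7)(4y + 4)) / (4(4y + 4)) = -8/(4(4y + 4)).
For y > 0 we have 4y + 4 > 4y, so |(-7y - 9)/(4y + 4) + 7/4| = 8/(4(4y + 4)) < 8/(4·4y) = (1/2)/y.
Thus |(-7y - 9)/(4y + 4) + 7/4| < ε whenever y > (1/2)/ε.
Take M = (1/2)/ε. If y > M then |(-7y - 9)/(4y + 4) + 7/4| < (1/2)/y < ε.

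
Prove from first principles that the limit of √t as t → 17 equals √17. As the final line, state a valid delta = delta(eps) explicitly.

delta = min(17, √17·eps)

Suppose eps > 0. We want delta > 0 such that 0 < |t − 17| < delta implies |√t − √17| < eps.
Rationalise: √t − √17 = (t − 17)/(√t + √17), so |√t − √17| = |t − 17|/(√t + √17).
Restrict delta ≤ 17 so that |t − 17| < 17 forces t > 0, and then √t + √17 > √17.
Hence |√t − √17| < |t − 17|/√17, which is < eps once |t − 17| < √17·eps.
Take delta = min(17, √17·eps). If 0 < |t − 17| < delta then t > 0 and |√t − √17| < |t − 17|/√17 < eps.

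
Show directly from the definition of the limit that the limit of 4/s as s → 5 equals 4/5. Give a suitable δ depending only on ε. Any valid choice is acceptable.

Let ε > 0. We seek δ > 0 such that 0 < |s − 5| < δ implies |4/s − (4/5)| < ε.
|4/s − (4/5)| = 4·|5 − s|/(5·|s|) = 4|s − 5|/(5|s|).
Require δ ≤ 5/2 so that |s| > 5 − 5/2 = 5/2, hence 5|s| > 25/2.
Then |4/s − (4/5)| < 4|s − 5|/(25/2), which is < ε when |s − 5| < (25/8)ε.
Take δ = min(5/2, (25/8)ε). Then 0 < |s − 5| < δ gives both |s − 5| < 5/2 and |s − 5| < (25/8)ε, so |4/s − (4/5)| < ε.

δ = min(5/2, (25/8)ε)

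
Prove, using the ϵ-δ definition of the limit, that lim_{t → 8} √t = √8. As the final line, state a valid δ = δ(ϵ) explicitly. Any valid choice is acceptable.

δ = min(8, √8·ϵ)

Let ϵ > 0 be given. We want δ > 0 such that 0 < |t − 8| < δ implies |√t − √8| < ϵ.
Rationalise: √t − √8 = (t − 8)/(√t + √8), so |√t − √8| = |t − 8|/(√t + √8).
Restrict δ ≤ 8 so that |t − 8| < 8 forces t > 0, and then √t + √8 > √8.
Hence |√t − √8| < |t − 8|/√8, which is < ϵ once |t − 8| < √8·ϵ.
Take δ = min(8, √8·ϵ). If 0 < |t − 8| < δ then t > 0 and |√t − √8| < |t − 8|/√8 < ϵ.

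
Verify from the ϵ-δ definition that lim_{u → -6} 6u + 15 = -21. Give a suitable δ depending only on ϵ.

Suppose ϵ > 0. We need δ > 0 so that 0 < |u + 6| < δ implies |(6u + 15) + 21| < ϵ.
|(6u + 15) + 21| = |6u + 36| = 6|u + 6|.
Thus it suffices that |u + 6| < ϵ/6.
Take δ = ϵ/6. If 0 < |u + 6| < δ then |(6u + 15) + 21| = 6|u + 6| < 6·(ϵ/6) = ϵ.

δ = ϵ/6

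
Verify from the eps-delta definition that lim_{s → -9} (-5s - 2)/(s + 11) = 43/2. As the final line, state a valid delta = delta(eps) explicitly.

delta = min(1, (2/53)eps)

Let eps > 0. We want delta > 0 with 0 < |s + 9| < delta ⇒ |(-5s - 2)/(s + 11) − (43/2)| < eps.
Combining over a common denominator, (-5s - 2)/(s + 11) − (43/2) = [(-5s - 2)·2 − 43·(s + 11)] / [2·(s + 11)] = -53(s + 9) / (2(s + 11)).
So |(-5s - 2)/(s + 11) − (43/2)| = 53|s + 9| / (2·|s + 11|).
Require delta ≤ 1, so |s + 11| ≥ |2| − |s + 9| > 2 − 1 = 1.
Hence |(-5s - 2)/(s + 11) − (43/2)| < 53|s + 9|/(2·1) = (53/2)|s + 9|, which is < eps once |s + 9| < (2/53)eps.
Take delta = min(1, (2/53)eps). Then 0 < |s + 9| < delta forces both bounds, so |(-5s - 2)/(s + 11) − (43/2)| < eps.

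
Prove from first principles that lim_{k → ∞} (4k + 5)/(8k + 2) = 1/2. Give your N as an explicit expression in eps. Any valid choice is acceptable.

Let eps > 0 be given. For k ≥ 1, |(4k + 5)/(8k + 2) − (1/2)| = |32|/(8(8k + 2)) = 32/(8(8k + 2)).
Since 8k + 2 ≥ 8k for k ≥ 1, this is ≤ 32/(8·8k) = (1/2)/k.
So |(4k + 5)/(8k + 2) − (1/2)| < eps whenever k > (1/2)/eps.
Take N = (1/2)/eps. If k > N then |(4k + 5)/(8k + 2) − (1/2)| ≤ (1/2)/k < eps.

N = (1/2)/eps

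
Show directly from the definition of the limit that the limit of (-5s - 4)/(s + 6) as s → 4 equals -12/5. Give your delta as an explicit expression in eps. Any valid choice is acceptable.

delta = min(5, (25/13)eps)

Suppose eps > 0. We want delta > 0 with 0 < |s − 4| < delta ⇒ |(-5s - 4)/(s + 6) + 12/5| < eps.
Combining over a common denominator, (-5s - 4)/(s + 6) + 12/5 = [(-5s - 4)·10 − (-24)·(s + 6)] / [10·(s + 6)] = -26(s − 4) / (10(s + 6)).
So |(-5s - 4)/(s + 6) + 12/5| = 26|s − 4| / (10·|s + 6|).
Require delta ≤ 5, so |s + 6| ≥ |10| − |s − 4| > 10 − 5 = 5.
Hence |(-5s - 4)/(s + 6) + 12/5| < 26|s − 4|/(10·5) = (13/25)|s − 4|, which is < eps once |s − 4| < (25/13)eps.
Take delta = min(5, (25/13)eps). Then 0 < |s − 4| < delta forces both bounds, so |(-5s - 4)/(s + 6) + 12/5| < eps.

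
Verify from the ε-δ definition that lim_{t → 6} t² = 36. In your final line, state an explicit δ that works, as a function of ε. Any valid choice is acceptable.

Let ε > 0. We seek δ > 0 with 0 < |t − 6| < δ ⇒ |t² − 36| < ε.
Factor: t² − 36 = (t − 6)(t + 6), so |t² − 36| = |t − 6|·|t + 6|.
Impose δ ≤ 2 so that |t| < 8; then |t + 6| ≤ 14.
Hence |t² − 36| ≤ 14|t − 6|, which is < ε once |t − 6| < ε/14.
Take δ = min(2, ε/14). If 0 < |t − 6| < δ then both bounds hold and |t² − 36| ≤ 14|t − 6| < 14·(ε/14) = ε.

δ = min(2, ε/14)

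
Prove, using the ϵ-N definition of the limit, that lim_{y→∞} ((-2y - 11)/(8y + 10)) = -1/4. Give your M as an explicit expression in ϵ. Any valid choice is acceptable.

Fix ϵ > 0. We seek M > 0 such that y > M implies |(-2y - 11)/(8y + 10) + 1/4| < ϵ.
(-2y - 11)/(8y + 10) + 1/4 = (8(-2y - 11) − (-2)(8y + 10)) / (8(8y + 10)) = -68/(8(8y + 10)).
For y > 0 we have 8y + 10 > 8y, so |(-2y - 11)/(8y + 10) + 1/4| = 68/(8(8y + 10)) < 68/(8·8y) = (17/16)/y.
Thus |(-2y - 11)/(8y + 10) + 1/4| < ϵ whenever y > (17/16)/ϵ.
Take M = (17/16)/ϵ. If y > M then |(-2y - 11)/(8y + 10) + 1/4| < (17/16)/y < ϵ.

M = (17/16)/ϵ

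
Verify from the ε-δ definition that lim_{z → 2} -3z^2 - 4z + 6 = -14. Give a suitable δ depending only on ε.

δ = min(2, ε/22)

Let ε > 0. We want δ > 0 such that 0 < |z − 2| < δ implies |(-3z^2 - 4z + 6) + 14| < ε.
(-3z^2 - 4z + 6) + 14 = -3z^2 - 4z + 20 = (z − 2)(-3z - 10).
So |(-3z^2 - 4z + 6) + 14| = |z − 2|·|-3z - 10|.
Assume first that |z − 2| < 2, so |z| < 4. Then |-3z - 10| ≤ 3·4 + 10 = 22.
Hence |(-3z^2 - 4z + 6) + 14| ≤ 22|z − 2| < ε provided |z − 2| < ε/22.
Take δ = min(2, ε/22). Then 0 < |z − 2| < δ gives both |z − 2| < 2 and |z − 2| < ε/22, so |(-3z^2 - 4z + 6) + 14| < ε.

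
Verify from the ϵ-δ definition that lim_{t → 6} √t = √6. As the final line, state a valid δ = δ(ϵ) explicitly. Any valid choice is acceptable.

δ = min(6, √6·ϵ)

Let ϵ > 0. We want δ > 0 such that 0 < |t − 6| < δ implies |√t − √6| < ϵ.
Rationalise: √t − √6 = (t − 6)/(√t + √6), so |√t − √6| = |t − 6|/(√t + √6).
Restrict δ ≤ 6 so that |t − 6| < 6 forces t > 0, and then √t + √6 > √6.
Hence |√t − √6| < |t − 6|/√6, which is < ϵ once |t − 6| < √6·ϵ.
Take δ = min(6, √6·ϵ). If 0 < |t − 6| < δ then t > 0 and |√t − √6| < |t − 6|/√6 < ϵ.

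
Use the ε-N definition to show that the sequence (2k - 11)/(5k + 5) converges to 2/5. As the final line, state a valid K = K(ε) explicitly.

K = (13/5)/ε

Let ε > 0. For k ≥ 1, |(2k - 11)/(5k + 5) − (2/5)| = |-65|/(5(5k + 5)) = 65/(5(5k + 5)).
Since 5k + 5 ≥ 5k for k ≥ 1, this is ≤ 65/(5·5k) = (13/5)/k.
So |(2k - 11)/(5k + 5) − (2/5)| < ε whenever k > (13/5)/ε.
Take K = (13/5)/ε. If k > K then |(2k - 11)/(5k + 5) − (2/5)| ≤ (13/5)/k < ε.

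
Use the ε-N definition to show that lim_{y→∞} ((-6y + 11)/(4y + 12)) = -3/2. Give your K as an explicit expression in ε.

K = (29/4)/ε

Let ε > 0. We seek K > 0 such that y > K implies |(-6y + 11)/(4y + 12) + 3/2| < ε.
(-6y + 11)/(4y + 12) + 3/2 = (4(-6y + 11) − (-6)(4y + 12)) / (4(4y + 12)) = 116/(4(4y + 12)).
For y > 0 we have 4y + 12 > 4y, so |(-6y + 11)/(4y + 12) + 3/2| = 116/(4(4y + 12)) < 116/(4·4y) = (29/4)/y.
Thus |(-6y + 11)/(4y + 12) + 3/2| < ε whenever y > (29/4)/ε.
Take K = (29/4)/ε. If y > K then |(-6y + 11)/(4y + 12) + 3/2| < (29/4)/y < ε.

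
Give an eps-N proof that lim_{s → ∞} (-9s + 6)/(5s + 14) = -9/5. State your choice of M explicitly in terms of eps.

M = (156/25)/eps

Let eps > 0 be given. We seek M > 0 such that s > M implies |(-9s + 6)/(5s + 14) + 9/5| < eps.
(-9s + 6)/(5s + 14) + 9/5 = (5(-9s + 6) − (-9)(5s + 14)) / (5(5s + 14)) = 156/(5(5s + 14)).
For s > 0 we have 5s + 14 > 5s, so |(-9s + 6)/(5s + 14) + 9/5| = 156/(5(5s + 14)) < 156/(5·5s) = (156/25)/s.
Thus |(-9s + 6)/(5s + 14) + 9/5| < eps whenever s > (156/25)/eps.
Take M = (156/25)/eps. If s > M then |(-9s + 6)/(5s + 14) + 9/5| < (156/25)/s < eps.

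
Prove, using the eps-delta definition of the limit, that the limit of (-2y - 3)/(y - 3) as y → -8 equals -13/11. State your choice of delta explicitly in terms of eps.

delta = min(11/2, (121/18)eps)

Let eps > 0 be given. We want delta > 0 with 0 < |y + 8| < delta ⇒ |(-2y - 3)/(y - 3) + 13/11| < eps.
Combining over a common denominator, (-2y - 3)/(y - 3) + 13/11 = [(-2y - 3)·(-11) − 13·(y - 3)] / [(-11)·(y - 3)] = 9(y + 8) / ((-11)(y - 3)).
So |(-2y - 3)/(y - 3) + 13/11| = 9|y + 8| / (11·|y − 3|).
Restrict delta ≤ 11/2. Then |y + 8| < 11/2 gives |y − 3| = |(y + 8) + (-11)| ≥ 11 − 11/2 = 11/2.
Hence |(-2y - 3)/(y - 3) + 13/11| < 9|y + 8|/(11·(11/2)) = (18/121)|y + 8|, which is < eps once |y + 8| < (121/18)eps.
Take delta = min(11/2, (121/18)eps). Then 0 < |y + 8| < delta forces both bounds, so |(-2y - 3)/(y - 3) + 13/11| < eps.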